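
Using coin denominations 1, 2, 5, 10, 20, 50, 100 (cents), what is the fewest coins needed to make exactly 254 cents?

5

254 = 2×100 + 1×50 + 2×2
Total coins = 2 + 1 + 2 = 5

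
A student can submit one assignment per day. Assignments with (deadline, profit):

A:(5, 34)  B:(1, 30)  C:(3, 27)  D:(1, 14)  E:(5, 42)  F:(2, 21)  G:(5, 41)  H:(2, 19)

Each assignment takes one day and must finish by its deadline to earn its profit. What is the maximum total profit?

Take jobs in profit order; each goes to the latest open slot no later than its deadline.
Profit order: E=42 G=41 A=34 B=30 C=27 F=21 H=19 D=14
Assign: E→slot 5, G→slot 4, A→slot 3, B→slot 1, C→slot 2, F skipped, H skipped, D skipped.
Slots: [1:B] [2:C] [3:A] [4:G] [5:E]
Profit = 30 + 27 + 34 + 41 + 42 = 174

174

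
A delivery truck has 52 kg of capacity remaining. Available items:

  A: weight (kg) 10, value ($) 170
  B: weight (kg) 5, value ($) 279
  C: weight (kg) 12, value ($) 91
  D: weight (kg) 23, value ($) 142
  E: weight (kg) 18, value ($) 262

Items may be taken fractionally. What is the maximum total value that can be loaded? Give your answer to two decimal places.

845.22

Ratios (sorted): B 55.80, A 17.00, E 14.56, C 7.58, D 6.17
take B (5 @ 279); take A (10 @ 170); take E (18 @ 262); take C (12 @ 91); take 7/23 of D → 43.22. Capacity used 52/52.
Total value = 845.22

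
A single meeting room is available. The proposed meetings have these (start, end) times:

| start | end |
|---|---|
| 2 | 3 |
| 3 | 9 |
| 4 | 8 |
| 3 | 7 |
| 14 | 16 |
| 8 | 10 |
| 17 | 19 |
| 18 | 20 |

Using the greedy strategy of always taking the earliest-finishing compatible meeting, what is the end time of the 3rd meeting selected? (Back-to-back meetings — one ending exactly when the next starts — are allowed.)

Sorted by end: (2,3)  (3,7)  (4,8)  (3,9)  (8,10)  (14,16)  (17,19)  (18,20)
take (2,3); take (3,7); take (8,10); take (14,16); take (17,19).
Selected: (2,3) (3,7) (8,10) (14,16) (17,19)

10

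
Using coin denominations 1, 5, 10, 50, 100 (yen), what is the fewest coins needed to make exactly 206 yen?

Use the largest denomination that fits, subtract, and repeat.
206 = 2×100 + 1×5 + 1×1
Total coins = 2 + 1 + 1 = 4

4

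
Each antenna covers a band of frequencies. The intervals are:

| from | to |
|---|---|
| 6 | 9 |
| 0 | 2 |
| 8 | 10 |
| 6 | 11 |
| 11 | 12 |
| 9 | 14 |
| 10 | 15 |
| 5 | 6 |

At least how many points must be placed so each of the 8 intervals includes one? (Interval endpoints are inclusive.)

4

By right end: [0,2]  [5,6]  [6,9]  [8,10]  [6,11]  [11,12]  [9,14]  [10,15]
[0,2] uncovered → point at 2; [5,6] uncovered → point at 6; [8,10] uncovered → point at 10; [11,12] uncovered → point at 12.
Points: 2, 6, 10, 12 (4 total).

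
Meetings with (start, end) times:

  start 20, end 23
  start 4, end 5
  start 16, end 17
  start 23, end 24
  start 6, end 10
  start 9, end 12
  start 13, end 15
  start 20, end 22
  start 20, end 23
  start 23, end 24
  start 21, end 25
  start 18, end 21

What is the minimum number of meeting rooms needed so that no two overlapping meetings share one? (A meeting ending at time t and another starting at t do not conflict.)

4

The answer is the maximum number of intervals overlapping at any instant.
starts: [4, 6, 9, 13, 16, 18, 20, 20, 20, 21, 23, 23]
ends:   [5, 10, 12, 15, 17, 21, 22, 23, 23, 24, 24, 25]
s4→1 e5→0 s6→1 s9→2 e10→1 e12→0 s13→1 e15→0 s16→1 e17→0 s18→1 s20→2 s20→3 s20→4  — peak 4.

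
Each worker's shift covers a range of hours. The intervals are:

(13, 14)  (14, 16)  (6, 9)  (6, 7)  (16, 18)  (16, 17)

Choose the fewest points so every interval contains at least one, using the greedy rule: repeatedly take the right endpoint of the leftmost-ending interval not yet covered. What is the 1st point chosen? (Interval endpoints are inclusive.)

7

Process intervals by earliest right end; each time one isn't hit yet, stab at its right endpoint.
Sorted: [6,7] [6,9] [13,14] [14,16] [16,17] [16,18]
{[6,7],[6,9]} hit by 7; {[13,14],[14,16]} hit by 14; {[16,17],[16,18]} hit by 17.
Points: 7, 14, 17 (3 total).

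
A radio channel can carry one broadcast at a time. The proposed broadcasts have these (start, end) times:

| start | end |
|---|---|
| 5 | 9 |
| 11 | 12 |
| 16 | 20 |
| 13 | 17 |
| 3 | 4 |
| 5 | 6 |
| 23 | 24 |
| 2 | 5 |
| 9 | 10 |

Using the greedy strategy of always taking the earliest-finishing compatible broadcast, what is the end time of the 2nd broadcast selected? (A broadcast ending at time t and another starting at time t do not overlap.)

Sorted by end: (3,4)  (2,5)  (5,6)  (5,9)  (9,10)  (11,12)  (13,17)  (16,20)  (23,24)
take (3,4); take (5,6); skip (5,9); take (9,10); take (11,12); take (13,17); skip (16,20); take (23,24).
Selected: (3,4) (5,6) (9,10) (11,12) (13,17) (23,24)

6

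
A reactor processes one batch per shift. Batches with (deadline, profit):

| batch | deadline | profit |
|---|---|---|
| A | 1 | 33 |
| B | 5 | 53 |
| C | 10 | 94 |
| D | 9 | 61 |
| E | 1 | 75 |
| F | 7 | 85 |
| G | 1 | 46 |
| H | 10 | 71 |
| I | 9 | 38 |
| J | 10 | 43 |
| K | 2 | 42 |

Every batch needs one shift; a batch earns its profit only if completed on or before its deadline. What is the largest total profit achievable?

Profit order: C=94 F=85 E=75 H=71 D=61 B=53 G=46 J=43 K=42 I=38 A=33
Assign: C→slot 10, F→slot 7, E→slot 1, H→slot 9, D→slot 8, B→slot 5, G skipped, J→slot 6, K→slot 2, I→slot 4, A skipped.
Slots: [1:E] [2:K] [4:I] [5:B] [6:J] [7:F] [8:D] [9:H] [10:C]
Profit = 75 + 42 + 38 + 53 + 43 + 85 + 61 + 71 + 94 = 562

562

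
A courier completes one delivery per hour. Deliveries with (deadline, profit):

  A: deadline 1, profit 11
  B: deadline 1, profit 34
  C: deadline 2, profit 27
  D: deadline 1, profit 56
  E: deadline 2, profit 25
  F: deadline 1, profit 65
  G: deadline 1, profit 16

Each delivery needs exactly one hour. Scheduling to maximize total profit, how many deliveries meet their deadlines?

Sort by profit descending; place each in the latest free slot ≤ its deadline.
Profit order: F=65 D=56 B=34 C=27 E=25 G=16 A=11
Assign: F→slot 1, D skipped, B skipped, C→slot 2, E skipped, G skipped, A skipped.
Slots: [1:F] [2:C]
2 of 7 scheduled.

2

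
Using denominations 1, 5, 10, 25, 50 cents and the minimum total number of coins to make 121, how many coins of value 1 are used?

121 − 2×50→21 − 2×10→1 − 1×1→0
Count of 1: 1

1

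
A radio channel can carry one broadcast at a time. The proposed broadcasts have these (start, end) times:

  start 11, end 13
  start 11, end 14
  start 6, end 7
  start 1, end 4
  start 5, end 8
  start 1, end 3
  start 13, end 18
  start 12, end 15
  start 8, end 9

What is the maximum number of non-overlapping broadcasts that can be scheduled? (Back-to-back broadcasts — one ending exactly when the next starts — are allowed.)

5

Greedy by earliest finish: after sorting by end time, pick each interval compatible with the last pick.
Sorted by end: (1,3)  (1,4)  (6,7)  (5,8)  (8,9)  (11,13)  (11,14)  (12,15)  (13,18)
take (1,3); skip (1,4); take (6,7); take (8,9); take (11,13); skip (12,15); take (13,18).
Selected 5 broadcasts.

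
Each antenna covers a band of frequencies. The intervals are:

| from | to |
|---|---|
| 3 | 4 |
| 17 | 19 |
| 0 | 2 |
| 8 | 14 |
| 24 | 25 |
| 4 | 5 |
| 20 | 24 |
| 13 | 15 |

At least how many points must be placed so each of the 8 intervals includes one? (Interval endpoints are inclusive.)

5

Sorted: [0,2] [3,4] [4,5] [8,14] [13,15] [17,19] [20,24] [24,25]
{[0,2]} hit by 2; {[3,4],[4,5]} hit by 4; {[8,14],[13,15]} hit by 14; {[17,19]} hit by 19; {[20,24],[24,25]} hit by 24.
Points: 2, 4, 14, 19, 24 (5 total).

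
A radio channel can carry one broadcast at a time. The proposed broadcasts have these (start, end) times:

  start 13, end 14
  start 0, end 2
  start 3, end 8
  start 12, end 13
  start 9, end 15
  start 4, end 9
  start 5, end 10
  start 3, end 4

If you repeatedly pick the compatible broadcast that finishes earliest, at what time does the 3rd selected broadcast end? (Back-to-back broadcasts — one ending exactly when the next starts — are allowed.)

Greedy by earliest finish: after sorting by end time, pick each interval compatible with the last pick.
Sorted by end: (0,2)  (3,4)  (3,8)  (4,9)  (5,10)  (12,13)  (13,14)  (9,15)
take (0,2); take (3,4); skip (3,8); take (4,9); take (12,13); take (13,14).
Selected: (0,2) (3,4) (4,9) (12,13) (13,14)

9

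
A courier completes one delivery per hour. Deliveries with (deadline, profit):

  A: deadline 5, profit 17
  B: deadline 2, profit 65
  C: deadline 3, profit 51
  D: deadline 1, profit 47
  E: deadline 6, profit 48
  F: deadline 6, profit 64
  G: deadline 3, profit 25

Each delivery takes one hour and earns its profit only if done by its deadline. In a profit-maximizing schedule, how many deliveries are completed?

Take jobs in profit order; each goes to the latest open slot no later than its deadline.
Profit order: B=65 F=64 C=51 E=48 D=47 G=25 A=17
Assign: B→slot 2, F→slot 6, C→slot 3, E→slot 5, D→slot 1, G skipped, A→slot 4.
Slots: [1:D] [2:B] [3:C] [4:A] [5:E] [6:F]
6 of 7 scheduled.

6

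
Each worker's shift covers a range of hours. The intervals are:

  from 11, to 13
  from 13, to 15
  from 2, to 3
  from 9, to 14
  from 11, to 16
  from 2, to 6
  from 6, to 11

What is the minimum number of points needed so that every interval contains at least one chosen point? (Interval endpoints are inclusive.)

Process intervals by earliest right end; each time one isn't hit yet, stab at its right endpoint.
By right end: [2,3]  [2,6]  [6,11]  [11,13]  [9,14]  [13,15]  [11,16]
[2,3] uncovered → point at 3; [6,11] uncovered → point at 11; [13,15] uncovered → point at 15.
Points: 3, 11, 15 (3 total).

3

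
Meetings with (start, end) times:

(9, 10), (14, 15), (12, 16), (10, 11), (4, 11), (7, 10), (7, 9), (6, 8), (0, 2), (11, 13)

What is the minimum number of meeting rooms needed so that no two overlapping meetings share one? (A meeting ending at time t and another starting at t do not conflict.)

Events (time:±→running): 0:+→1 2:-→0 4:+→1 6:+→2 7:+→3 7:+→4 … peak 4.

4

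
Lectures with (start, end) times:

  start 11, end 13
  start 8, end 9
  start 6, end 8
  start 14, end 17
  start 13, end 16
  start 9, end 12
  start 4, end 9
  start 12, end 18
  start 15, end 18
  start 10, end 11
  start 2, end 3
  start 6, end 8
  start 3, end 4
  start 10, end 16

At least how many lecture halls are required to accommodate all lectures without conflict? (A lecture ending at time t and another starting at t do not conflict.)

Events (time:±→running): 2:+→1 3:-→0 3:+→1 4:-→0 4:+→1 6:+→2 6:+→3 8:-→2 8:-→1 8:+→2 9:-→1 9:-→0 9:+→1 10:+→2 10:+→3 11:-→2 11:+→3 12:-→2 12:+→3 13:-→2 13:+→3 14:+→4 15:+→5 … peak 5.

5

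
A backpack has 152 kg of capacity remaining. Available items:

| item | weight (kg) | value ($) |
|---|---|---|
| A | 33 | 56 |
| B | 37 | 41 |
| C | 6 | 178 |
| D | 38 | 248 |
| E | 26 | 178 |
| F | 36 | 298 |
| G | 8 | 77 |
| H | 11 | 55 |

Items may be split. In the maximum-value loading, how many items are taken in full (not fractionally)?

Order: C (178/6=29.67) > G (77/8=9.62) > F (298/36=8.28) > E (178/26=6.85) > D (248/38=6.53) > H (55/11=5.00) > A (56/33=1.70) > B (41/37=1.11)
Fill: take C (6 @ 178) → take G (8 @ 77) → take F (36 @ 298) → take E (26 @ 178) → take D (38 @ 248) → take H (11 @ 55) → take 27/33 of A → 45.82; 152/152 used.
6 item(s) taken whole; one partial (take 27/33 of A).

6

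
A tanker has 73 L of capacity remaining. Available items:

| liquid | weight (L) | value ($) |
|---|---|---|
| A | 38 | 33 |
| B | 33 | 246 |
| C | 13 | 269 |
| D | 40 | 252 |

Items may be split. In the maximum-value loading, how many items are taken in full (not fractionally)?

2

Order: C (269/13=20.69) > B (246/33=7.45) > D (252/40=6.30) > A (33/38=0.87)
Fill: take C (13 @ 269) → take B (33 @ 246) → take 27/40 of D → 170.10; 73/73 used.
2 item(s) taken whole; one partial (take 27/40 of D).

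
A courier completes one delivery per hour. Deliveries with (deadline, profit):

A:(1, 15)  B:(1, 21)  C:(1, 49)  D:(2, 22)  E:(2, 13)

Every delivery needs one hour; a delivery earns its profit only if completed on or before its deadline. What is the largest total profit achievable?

71

Sort by profit descending; place each in the latest free slot ≤ its deadline.
By profit: C(d1,49), D(d2,22), B(d1,21), A(d1,15), E(d2,13)
C→slot 1; D→slot 2; B skipped; A skipped; E skipped.
Profit = 49 + 22 = 71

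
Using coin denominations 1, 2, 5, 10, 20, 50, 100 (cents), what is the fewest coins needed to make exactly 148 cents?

Use the largest denomination that fits, subtract, and repeat.
148 = 1×100 + 2×20 + 1×5 + 1×2 + 1×1
Total coins = 1 + 2 + 1 + 1 + 1 = 6

6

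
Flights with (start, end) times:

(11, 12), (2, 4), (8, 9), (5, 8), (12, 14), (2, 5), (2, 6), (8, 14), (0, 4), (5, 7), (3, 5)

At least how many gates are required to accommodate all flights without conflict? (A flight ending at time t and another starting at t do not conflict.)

5

Events (time:±→running): 0:+→1 2:+→2 2:+→3 2:+→4 3:+→5 … peak 5.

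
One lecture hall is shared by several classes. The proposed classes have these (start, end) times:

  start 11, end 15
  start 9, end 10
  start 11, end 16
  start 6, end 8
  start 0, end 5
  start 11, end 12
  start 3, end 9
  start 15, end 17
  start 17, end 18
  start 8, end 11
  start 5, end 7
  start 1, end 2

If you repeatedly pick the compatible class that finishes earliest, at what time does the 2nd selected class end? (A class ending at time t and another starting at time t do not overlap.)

7

Greedy by earliest finish: after sorting by end time, pick each interval compatible with the last pick.
By end time: (1,2), (0,5), (5,7), (6,8), (3,9), (9,10), (8,11), (11,12), (11,15), (11,16), (15,17), (17,18).
Pick (1,2); next start ≥ 2 → (5,7); next start ≥ 7 → (9,10); next start ≥ 10 → (11,12); next start ≥ 12 → (15,17); next start ≥ 17 → (17,18).
Selected: (1,2) (5,7) (9,10) (11,12) (15,17) (17,18)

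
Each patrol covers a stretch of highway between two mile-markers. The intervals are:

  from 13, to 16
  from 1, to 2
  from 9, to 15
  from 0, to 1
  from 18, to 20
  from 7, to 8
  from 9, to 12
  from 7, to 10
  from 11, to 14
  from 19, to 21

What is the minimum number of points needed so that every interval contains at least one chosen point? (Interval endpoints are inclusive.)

Process intervals by earliest right end; each time one isn't hit yet, stab at its right endpoint.
By right end: [0,1]  [1,2]  [7,8]  [7,10]  [9,12]  [11,14]  [9,15]  [13,16]  [18,20]  [19,21]
[0,1] uncovered → point at 1; [7,8] uncovered → point at 8; [9,12] uncovered → point at 12; [13,16] uncovered → point at 16; [18,20] uncovered → point at 20.
Points: 1, 8, 12, 16, 20 (5 total).

5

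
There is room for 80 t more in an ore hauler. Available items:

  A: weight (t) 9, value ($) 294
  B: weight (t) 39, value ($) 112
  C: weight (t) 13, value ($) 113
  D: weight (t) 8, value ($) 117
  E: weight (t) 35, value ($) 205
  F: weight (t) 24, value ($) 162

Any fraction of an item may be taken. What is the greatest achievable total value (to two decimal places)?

838.29

Sort by value per unit weight and fill in that order.
Ratios (sorted): A 32.67, D 14.62, C 8.69, F 6.75, E 5.86, B 2.87
take A (9 @ 294); take D (8 @ 117); take C (13 @ 113); take F (24 @ 162); take 26/35 of E → 152.29. Capacity used 80/80.
Total value = 838.29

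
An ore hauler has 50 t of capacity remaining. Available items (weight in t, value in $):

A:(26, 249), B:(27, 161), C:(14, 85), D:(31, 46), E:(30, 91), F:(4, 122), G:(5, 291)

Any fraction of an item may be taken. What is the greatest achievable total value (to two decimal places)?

752.96

Order: G (291/5=58.20) > F (122/4=30.50) > A (249/26=9.58) > C (85/14=6.07) > B (161/27=5.96) > E (91/30=3.03) > D (46/31=1.48)
Fill: take G (5 @ 291) → take F (4 @ 122) → take A (26 @ 249) → take C (14 @ 85) → take 1/27 of B → 5.96; 50/50 used.
Total value = 752.96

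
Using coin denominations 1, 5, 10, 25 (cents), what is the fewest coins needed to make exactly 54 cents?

6

Use the largest denomination that fits, subtract, and repeat.
54 = 2×25 + 4×1
Total coins = 2 + 4 = 6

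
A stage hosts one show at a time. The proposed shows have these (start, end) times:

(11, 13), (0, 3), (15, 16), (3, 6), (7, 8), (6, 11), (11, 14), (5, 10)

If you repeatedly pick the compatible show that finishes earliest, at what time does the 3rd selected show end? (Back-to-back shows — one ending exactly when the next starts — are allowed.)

Order by finish time; keep every interval that doesn't clash with the previous kept one.
By end time: (0,3), (3,6), (7,8), (5,10), (6,11), (11,13), (11,14), (15,16).
Pick (0,3); next start ≥ 3 → (3,6); next start ≥ 6 → (7,8); next start ≥ 8 → (11,13); next start ≥ 13 → (15,16).
Selected: (0,3) (3,6) (7,8) (11,13) (15,16)

8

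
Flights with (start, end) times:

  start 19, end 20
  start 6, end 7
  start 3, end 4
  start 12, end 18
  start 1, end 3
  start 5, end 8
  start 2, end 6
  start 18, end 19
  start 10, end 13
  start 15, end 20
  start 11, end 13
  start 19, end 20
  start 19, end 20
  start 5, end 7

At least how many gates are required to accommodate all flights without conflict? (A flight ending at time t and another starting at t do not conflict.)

4

Count concurrent intervals with a sweep; the peak is the room count.
starts: [1, 2, 3, 5, 5, 6, 10, 11, 12, 15, 18, 19, 19, 19]
ends:   [3, 4, 6, 7, 7, 8, 13, 13, 18, 19, 20, 20, 20, 20]
s1→1 s2→2 e3→1 s3→2 e4→1 s5→2 s5→3 e6→2 s6→3 e7→2 e7→1 e8→0 s10→1 s11→2 s12→3 e13→2 e13→1 s15→2 e18→1 s18→2 e19→1 s19→2 s19→3 s19→4  — peak 4.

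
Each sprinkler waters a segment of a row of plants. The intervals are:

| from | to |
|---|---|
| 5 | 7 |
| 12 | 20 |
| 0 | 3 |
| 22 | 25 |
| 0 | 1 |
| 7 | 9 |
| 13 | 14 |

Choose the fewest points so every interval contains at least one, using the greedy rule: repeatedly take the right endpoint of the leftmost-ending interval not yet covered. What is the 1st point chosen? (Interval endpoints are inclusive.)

1

Sort by right endpoint; whenever an interval is uncovered, place a point at its right end.
Sorted: [0,1] [0,3] [5,7] [7,9] [13,14] [12,20] [22,25]
{[0,1],[0,3]} hit by 1; {[5,7],[7,9]} hit by 7; {[13,14],[12,20]} hit by 14; {[22,25]} hit by 25.
Points: 1, 7, 14, 25 (4 total).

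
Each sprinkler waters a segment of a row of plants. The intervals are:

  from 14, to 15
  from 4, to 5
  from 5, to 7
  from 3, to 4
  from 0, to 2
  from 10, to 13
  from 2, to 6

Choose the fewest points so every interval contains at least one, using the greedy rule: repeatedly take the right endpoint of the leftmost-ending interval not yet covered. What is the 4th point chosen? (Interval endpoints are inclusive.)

13

Process intervals by earliest right end; each time one isn't hit yet, stab at its right endpoint.
Sorted: [0,2] [3,4] [4,5] [2,6] [5,7] [10,13] [14,15]
{[0,2]} hit by 2; {[3,4],[4,5],[2,6]} hit by 4; {[5,7]} hit by 7; {[10,13]} hit by 13; {[14,15]} hit by 15.
Points: 2, 4, 7, 13, 15 (5 total).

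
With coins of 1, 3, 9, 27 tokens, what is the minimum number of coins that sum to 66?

Use the largest denomination that fits, subtract, and repeat.
66 − 2×27→12 − 1×9→3 − 1×3→0
Total coins = 2 + 1 + 1 = 4

4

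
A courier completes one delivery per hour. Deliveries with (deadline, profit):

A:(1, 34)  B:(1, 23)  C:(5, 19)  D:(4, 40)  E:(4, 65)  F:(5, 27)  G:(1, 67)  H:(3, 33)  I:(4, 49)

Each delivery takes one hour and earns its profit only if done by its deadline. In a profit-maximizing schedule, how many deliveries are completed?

5

Sort by profit descending; place each in the latest free slot ≤ its deadline.
Profit order: G=67 E=65 I=49 D=40 A=34 H=33 F=27 B=23 C=19
Assign: G→slot 1, E→slot 4, I→slot 3, D→slot 2, A skipped, H skipped, F→slot 5, B skipped, C skipped.
Slots: [1:G] [2:D] [3:I] [4:E] [5:F]
5 of 9 scheduled.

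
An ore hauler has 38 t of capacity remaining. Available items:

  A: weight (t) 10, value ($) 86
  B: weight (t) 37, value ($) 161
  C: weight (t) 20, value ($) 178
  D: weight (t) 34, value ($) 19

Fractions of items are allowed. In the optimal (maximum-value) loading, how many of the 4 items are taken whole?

2

Ratios (sorted): C 8.90, A 8.60, B 4.35, D 0.56
take C (20 @ 178); take A (10 @ 86); take 8/37 of B → 34.81. Capacity used 38/38.
2 item(s) taken whole; one partial (take 8/37 of B).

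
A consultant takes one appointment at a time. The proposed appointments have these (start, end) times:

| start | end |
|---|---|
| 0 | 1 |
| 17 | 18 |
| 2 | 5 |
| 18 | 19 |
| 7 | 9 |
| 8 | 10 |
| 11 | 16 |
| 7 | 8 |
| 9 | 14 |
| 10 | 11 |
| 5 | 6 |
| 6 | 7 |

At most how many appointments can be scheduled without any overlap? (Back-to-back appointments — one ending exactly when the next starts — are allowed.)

Sort by end time and greedily take each interval whose start is ≥ the last chosen end.
By end time: (0,1), (2,5), (5,6), (6,7), (7,8), (7,9), (8,10), (10,11), (9,14), (11,16), (17,18), (18,19).
Pick (0,1); next start ≥ 1 → (2,5); next start ≥ 5 → (5,6); next start ≥ 6 → (6,7); next start ≥ 7 → (7,8); next start ≥ 8 → (8,10); next start ≥ 10 → (10,11); next start ≥ 11 → (11,16); next start ≥ 16 → (17,18); next start ≥ 18 → (18,19).
Selected 10 appointments.

10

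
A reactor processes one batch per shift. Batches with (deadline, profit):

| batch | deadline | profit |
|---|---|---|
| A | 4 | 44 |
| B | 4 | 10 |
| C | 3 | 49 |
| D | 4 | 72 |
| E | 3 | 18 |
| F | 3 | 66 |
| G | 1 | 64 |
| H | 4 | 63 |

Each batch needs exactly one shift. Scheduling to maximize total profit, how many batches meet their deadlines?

Take jobs in profit order; each goes to the latest open slot no later than its deadline.
By profit: D(d4,72), F(d3,66), G(d1,64), H(d4,63), C(d3,49), A(d4,44), E(d3,18), B(d4,10)
D→slot 4; F→slot 3; G→slot 1; H→slot 2; C skipped; A skipped; E skipped; B skipped.
4 of 8 scheduled.

4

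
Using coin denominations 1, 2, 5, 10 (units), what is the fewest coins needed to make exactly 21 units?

21 = 2×10 + 1×1
Total coins = 2 + 1 = 3

3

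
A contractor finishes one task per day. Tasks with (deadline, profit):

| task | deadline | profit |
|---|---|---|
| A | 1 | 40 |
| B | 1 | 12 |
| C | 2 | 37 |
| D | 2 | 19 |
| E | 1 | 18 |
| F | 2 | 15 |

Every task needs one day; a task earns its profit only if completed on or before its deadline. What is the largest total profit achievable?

77

Take jobs in profit order; each goes to the latest open slot no later than its deadline.
Profit order: A=40 C=37 D=19 E=18 F=15 B=12
Assign: A→slot 1, C→slot 2, D skipped, E skipped, F skipped, B skipped.
Slots: [1:A] [2:C]
Profit = 40 + 37 = 77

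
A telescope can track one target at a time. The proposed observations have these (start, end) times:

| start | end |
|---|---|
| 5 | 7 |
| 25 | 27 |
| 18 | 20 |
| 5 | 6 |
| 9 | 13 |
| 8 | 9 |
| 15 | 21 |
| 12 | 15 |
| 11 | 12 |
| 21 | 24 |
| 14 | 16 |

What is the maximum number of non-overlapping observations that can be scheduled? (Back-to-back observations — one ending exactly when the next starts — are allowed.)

7

Sort by end time and greedily take each interval whose start is ≥ the last chosen end.
By end time: (5,6), (5,7), (8,9), (11,12), (9,13), (12,15), (14,16), (18,20), (15,21), (21,24), (25,27).
Pick (5,6); next start ≥ 6 → (8,9); next start ≥ 9 → (11,12); next start ≥ 12 → (12,15); next start ≥ 15 → (18,20); next start ≥ 20 → (21,24); next start ≥ 24 → (25,27).
Selected 7 observations.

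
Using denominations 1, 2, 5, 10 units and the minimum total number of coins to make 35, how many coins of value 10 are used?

3

Use the largest denomination that fits, subtract, and repeat.
35 − 3×10→5 − 1×5→0
Count of 10: 3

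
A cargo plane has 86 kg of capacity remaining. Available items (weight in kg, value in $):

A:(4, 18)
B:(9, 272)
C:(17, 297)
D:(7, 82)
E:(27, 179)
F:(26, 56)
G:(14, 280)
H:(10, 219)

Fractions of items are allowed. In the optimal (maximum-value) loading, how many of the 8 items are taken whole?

Greedy by value/weight ratio, highest first.
Order: B (272/9=30.22) > H (219/10=21.90) > G (280/14=20.00) > C (297/17=17.47) > D (82/7=11.71) > E (179/27=6.63) > A (18/4=4.50) > F (56/26=2.15)
Fill: take B (9 @ 272) → take H (10 @ 219) → take G (14 @ 280) → take C (17 @ 297) → take D (7 @ 82) → take E (27 @ 179) → take 2/4 of A → 9.00; 86/86 used.
6 item(s) taken whole; one partial (take 2/4 of A).

6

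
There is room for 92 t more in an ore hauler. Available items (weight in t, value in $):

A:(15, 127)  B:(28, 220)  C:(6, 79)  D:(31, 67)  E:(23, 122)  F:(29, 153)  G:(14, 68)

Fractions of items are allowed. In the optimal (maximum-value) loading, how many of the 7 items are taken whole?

Sort by value per unit weight and fill in that order.
Ratios (sorted): C 13.17, A 8.47, B 7.86, E 5.30, F 5.28, G 4.86, D 2.16
take C (6 @ 79); take A (15 @ 127); take B (28 @ 220); take E (23 @ 122); take 20/29 of F → 105.52. Capacity used 92/92.
4 item(s) taken whole; one partial (take 20/29 of F).

4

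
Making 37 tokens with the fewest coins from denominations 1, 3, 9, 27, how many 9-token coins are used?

Use the largest denomination that fits, subtract, and repeat.
37 = 1×27 + 1×9 + 1×1
Count of 9: 1

1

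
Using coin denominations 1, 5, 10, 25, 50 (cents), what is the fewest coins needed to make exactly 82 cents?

82 − 1×50→32 − 1×25→7 − 1×5→2 − 2×1→0
Total coins = 1 + 1 + 1 + 2 = 5

5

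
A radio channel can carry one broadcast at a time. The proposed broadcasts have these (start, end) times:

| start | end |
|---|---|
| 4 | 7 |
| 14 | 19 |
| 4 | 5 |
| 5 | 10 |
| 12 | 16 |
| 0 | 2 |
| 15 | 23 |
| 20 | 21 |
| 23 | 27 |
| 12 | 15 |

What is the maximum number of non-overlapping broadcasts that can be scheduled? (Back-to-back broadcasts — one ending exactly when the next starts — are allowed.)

Order by finish time; keep every interval that doesn't clash with the previous kept one.
By end time: (0,2), (4,5), (4,7), (5,10), (12,15), (12,16), (14,19), (20,21), (15,23), (23,27).
Pick (0,2); next start ≥ 2 → (4,5); next start ≥ 5 → (5,10); next start ≥ 10 → (12,15); next start ≥ 15 → (20,21); next start ≥ 21 → (23,27).
Selected 6 broadcasts.

6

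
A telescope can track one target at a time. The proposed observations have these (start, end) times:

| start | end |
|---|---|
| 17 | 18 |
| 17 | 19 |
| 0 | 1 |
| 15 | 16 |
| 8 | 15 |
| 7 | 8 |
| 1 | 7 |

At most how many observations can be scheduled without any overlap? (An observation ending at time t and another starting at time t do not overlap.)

6

By end time: (0,1), (1,7), (7,8), (8,15), (15,16), (17,18), (17,19).
Pick (0,1); next start ≥ 1 → (1,7); next start ≥ 7 → (7,8); next start ≥ 8 → (8,15); next start ≥ 15 → (15,16); next start ≥ 16 → (17,18).
Selected 6 observations.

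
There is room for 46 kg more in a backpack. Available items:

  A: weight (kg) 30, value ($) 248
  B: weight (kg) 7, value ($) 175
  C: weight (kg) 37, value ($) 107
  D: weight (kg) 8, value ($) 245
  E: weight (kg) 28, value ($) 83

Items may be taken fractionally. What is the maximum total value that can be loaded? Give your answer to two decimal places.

Ratios (sorted): D 30.62, B 25.00, A 8.27, E 2.96, C 2.89
take D (8 @ 245); take B (7 @ 175); take A (30 @ 248); take 1/28 of E → 2.96. Capacity used 46/46.
Total value = 670.96

670.96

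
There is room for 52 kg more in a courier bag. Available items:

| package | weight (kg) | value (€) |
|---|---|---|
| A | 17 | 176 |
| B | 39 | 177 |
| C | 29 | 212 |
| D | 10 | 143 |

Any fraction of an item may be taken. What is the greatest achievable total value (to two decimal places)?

Greedy by value/weight ratio, highest first.
Ratios (sorted): D 14.30, A 10.35, C 7.31, B 4.54
take D (10 @ 143); take A (17 @ 176); take 25/29 of C → 182.76. Capacity used 52/52.
Total value = 501.76

501.76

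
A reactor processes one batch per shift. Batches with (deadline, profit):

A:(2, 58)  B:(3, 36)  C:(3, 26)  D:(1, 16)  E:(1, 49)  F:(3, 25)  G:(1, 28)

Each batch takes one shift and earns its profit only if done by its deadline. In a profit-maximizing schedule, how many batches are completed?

Profit order: A=58 E=49 B=36 G=28 C=26 F=25 D=16
Assign: A→slot 2, E→slot 1, B→slot 3, G skipped, C skipped, F skipped, D skipped.
Slots: [1:E] [2:A] [3:B]
3 of 7 scheduled.

3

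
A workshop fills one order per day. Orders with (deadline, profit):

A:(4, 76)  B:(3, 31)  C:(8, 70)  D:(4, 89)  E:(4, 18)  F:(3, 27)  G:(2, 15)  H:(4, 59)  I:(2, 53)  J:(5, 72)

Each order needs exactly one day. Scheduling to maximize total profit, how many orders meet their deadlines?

By profit: D(d4,89), A(d4,76), J(d5,72), C(d8,70), H(d4,59), I(d2,53), B(d3,31), F(d3,27), E(d4,18), G(d2,15)
D→slot 4; A→slot 3; J→slot 5; C→slot 8; H→slot 2; I→slot 1; B skipped; F skipped; E skipped; G skipped.
6 of 10 scheduled.

6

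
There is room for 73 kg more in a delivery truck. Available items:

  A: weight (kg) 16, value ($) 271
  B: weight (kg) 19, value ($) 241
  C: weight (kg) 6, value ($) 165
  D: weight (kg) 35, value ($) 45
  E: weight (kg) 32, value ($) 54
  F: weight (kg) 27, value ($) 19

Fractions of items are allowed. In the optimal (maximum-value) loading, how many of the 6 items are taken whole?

4

Sort by value per unit weight and fill in that order.
Ratios (sorted): C 27.50, A 16.94, B 12.68, E 1.69, D 1.29, F 0.70
take C (6 @ 165); take A (16 @ 271); take B (19 @ 241); take E (32 @ 54). Capacity used 73/73.
4 item(s) taken whole.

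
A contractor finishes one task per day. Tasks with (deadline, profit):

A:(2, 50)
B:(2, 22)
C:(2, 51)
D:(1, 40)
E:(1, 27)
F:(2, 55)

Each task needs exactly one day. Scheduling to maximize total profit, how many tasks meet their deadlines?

Sort by profit descending; place each in the latest free slot ≤ its deadline.
Profit order: F=55 C=51 A=50 D=40 E=27 B=22
Assign: F→slot 2, C→slot 1, A skipped, D skipped, E skipped, B skipped.
Slots: [1:C] [2:F]
2 of 6 scheduled.

2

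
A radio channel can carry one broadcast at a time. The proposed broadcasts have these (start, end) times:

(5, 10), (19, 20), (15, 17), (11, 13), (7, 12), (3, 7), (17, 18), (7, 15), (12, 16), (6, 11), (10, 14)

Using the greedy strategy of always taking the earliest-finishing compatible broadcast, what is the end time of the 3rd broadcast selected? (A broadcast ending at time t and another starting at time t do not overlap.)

Sort by end time and greedily take each interval whose start is ≥ the last chosen end.
By end time: (3,7), (5,10), (6,11), (7,12), (11,13), (10,14), (7,15), (12,16), (15,17), (17,18), (19,20).
Pick (3,7); next start ≥ 7 → (7,12); next start ≥ 12 → (12,16); next start ≥ 16 → (17,18); next start ≥ 18 → (19,20).
Selected: (3,7) (7,12) (12,16) (17,18) (19,20)

16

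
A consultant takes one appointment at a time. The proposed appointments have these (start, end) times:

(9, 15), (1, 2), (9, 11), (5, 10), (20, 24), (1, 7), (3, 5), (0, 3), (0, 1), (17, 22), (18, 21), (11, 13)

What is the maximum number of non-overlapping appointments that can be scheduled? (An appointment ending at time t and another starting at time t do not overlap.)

Order by finish time; keep every interval that doesn't clash with the previous kept one.
Sorted by end: (0,1)  (1,2)  (0,3)  (3,5)  (1,7)  (5,10)  (9,11)  (11,13)  (9,15)  (18,21)  (17,22)  (20,24)
take (0,1); take (1,2); take (3,5); take (5,10); take (11,13); skip (9,15); take (18,21); skip (17,22).
Selected 6 appointments.

6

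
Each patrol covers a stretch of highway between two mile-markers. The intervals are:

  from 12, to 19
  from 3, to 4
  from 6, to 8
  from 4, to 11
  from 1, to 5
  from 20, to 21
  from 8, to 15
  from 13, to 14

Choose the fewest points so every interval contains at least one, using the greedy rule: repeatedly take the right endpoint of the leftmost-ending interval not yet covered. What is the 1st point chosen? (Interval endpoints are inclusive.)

4

Sorted: [3,4] [1,5] [6,8] [4,11] [13,14] [8,15] [12,19] [20,21]
{[3,4],[1,5]} hit by 4; {[6,8],[4,11]} hit by 8; {[13,14],[8,15],[12,19]} hit by 14; {[20,21]} hit by 21.
Points: 4, 8, 14, 21 (4 total).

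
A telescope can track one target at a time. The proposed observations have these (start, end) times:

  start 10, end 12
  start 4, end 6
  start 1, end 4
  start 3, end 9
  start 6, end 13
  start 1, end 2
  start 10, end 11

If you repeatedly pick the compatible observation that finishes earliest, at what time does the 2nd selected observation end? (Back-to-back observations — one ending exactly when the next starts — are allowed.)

Sorted by end: (1,2)  (1,4)  (4,6)  (3,9)  (10,11)  (10,12)  (6,13)
take (1,2); take (4,6); take (10,11).
Selected: (1,2) (4,6) (10,11)

6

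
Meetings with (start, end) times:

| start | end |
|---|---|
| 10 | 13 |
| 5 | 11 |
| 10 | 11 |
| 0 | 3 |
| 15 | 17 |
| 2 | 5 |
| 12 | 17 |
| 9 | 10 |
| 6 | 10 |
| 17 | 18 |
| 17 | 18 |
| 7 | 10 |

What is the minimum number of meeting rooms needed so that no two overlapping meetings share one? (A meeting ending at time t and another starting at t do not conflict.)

starts: [0, 2, 5, 6, 7, 9, 10, 10, 12, 15, 17, 17]
ends:   [3, 5, 10, 10, 10, 11, 11, 13, 17, 17, 18, 18]
s0→1 s2→2 e3→1 e5→0 s5→1 s6→2 s7→3 s9→4  — peak 4.

4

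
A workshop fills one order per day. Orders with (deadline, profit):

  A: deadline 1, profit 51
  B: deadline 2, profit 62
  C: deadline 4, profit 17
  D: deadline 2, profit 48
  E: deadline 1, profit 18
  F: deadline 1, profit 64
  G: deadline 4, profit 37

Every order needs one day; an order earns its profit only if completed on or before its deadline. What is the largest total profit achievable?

Take jobs in profit order; each goes to the latest open slot no later than its deadline.
Profit order: F=64 B=62 A=51 D=48 G=37 E=18 C=17
Assign: F→slot 1, B→slot 2, A skipped, D skipped, G→slot 4, E skipped, C→slot 3.
Slots: [1:F] [2:B] [3:C] [4:G]
Profit = 64 + 62 + 17 + 37 = 180

180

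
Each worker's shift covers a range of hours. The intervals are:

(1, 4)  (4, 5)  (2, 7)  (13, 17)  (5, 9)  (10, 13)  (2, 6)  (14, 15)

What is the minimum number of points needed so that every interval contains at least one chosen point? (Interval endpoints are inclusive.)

By right end: [1,4]  [4,5]  [2,6]  [2,7]  [5,9]  [10,13]  [14,15]  [13,17]
[1,4] uncovered → point at 4; [5,9] uncovered → point at 9; [10,13] uncovered → point at 13; [14,15] uncovered → point at 15.
Points: 4, 9, 13, 15 (4 total).

4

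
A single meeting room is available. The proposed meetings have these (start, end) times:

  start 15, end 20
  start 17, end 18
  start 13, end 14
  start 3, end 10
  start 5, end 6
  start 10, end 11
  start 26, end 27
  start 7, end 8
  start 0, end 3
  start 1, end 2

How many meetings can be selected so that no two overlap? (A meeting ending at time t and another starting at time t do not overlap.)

Sort by end time and greedily take each interval whose start is ≥ the last chosen end.
Sorted by end: (1,2)  (0,3)  (5,6)  (7,8)  (3,10)  (10,11)  (13,14)  (17,18)  (15,20)  (26,27)
take (1,2); take (5,6); take (7,8); skip (3,10); take (10,11); take (13,14); take (17,18); take (26,27).
Selected 7 meetings.

7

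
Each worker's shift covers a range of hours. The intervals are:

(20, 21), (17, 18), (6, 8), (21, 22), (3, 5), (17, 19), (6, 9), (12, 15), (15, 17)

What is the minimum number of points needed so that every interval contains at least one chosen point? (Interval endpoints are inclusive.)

By right end: [3,5]  [6,8]  [6,9]  [12,15]  [15,17]  [17,18]  [17,19]  [20,21]  [21,22]
[3,5] uncovered → point at 5; [6,8] uncovered → point at 8; [12,15] uncovered → point at 15; [17,18] uncovered → point at 18; [20,21] uncovered → point at 21.
Points: 5, 8, 15, 18, 21 (5 total).

5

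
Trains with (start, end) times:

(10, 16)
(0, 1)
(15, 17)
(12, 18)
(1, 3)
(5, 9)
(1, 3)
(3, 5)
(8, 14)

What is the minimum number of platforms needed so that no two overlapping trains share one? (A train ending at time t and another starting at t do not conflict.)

Count concurrent intervals with a sweep; the peak is the room count.
Events (time:±→running): 0:+→1 1:-→0 1:+→1 1:+→2 3:-→1 3:-→0 3:+→1 5:-→0 5:+→1 8:+→2 9:-→1 10:+→2 12:+→3 … peak 3.

3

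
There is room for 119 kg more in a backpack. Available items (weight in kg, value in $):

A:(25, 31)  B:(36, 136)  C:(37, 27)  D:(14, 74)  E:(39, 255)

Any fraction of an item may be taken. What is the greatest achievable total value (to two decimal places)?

Order: E (255/39=6.54) > D (74/14=5.29) > B (136/36=3.78) > A (31/25=1.24) > C (27/37=0.73)
Fill: take E (39 @ 255) → take D (14 @ 74) → take B (36 @ 136) → take A (25 @ 31) → take 5/37 of C → 3.65; 119/119 used.
Total value = 499.65

499.65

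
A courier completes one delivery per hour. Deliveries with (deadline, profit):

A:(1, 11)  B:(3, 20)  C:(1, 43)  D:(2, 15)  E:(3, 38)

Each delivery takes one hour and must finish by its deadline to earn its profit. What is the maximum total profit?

Sort by profit descending; place each in the latest free slot ≤ its deadline.
Profit order: C=43 E=38 B=20 D=15 A=11
Assign: C→slot 1, E→slot 3, B→slot 2, D skipped, A skipped.
Slots: [1:C] [2:B] [3:E]
Profit = 43 + 20 + 38 = 101

101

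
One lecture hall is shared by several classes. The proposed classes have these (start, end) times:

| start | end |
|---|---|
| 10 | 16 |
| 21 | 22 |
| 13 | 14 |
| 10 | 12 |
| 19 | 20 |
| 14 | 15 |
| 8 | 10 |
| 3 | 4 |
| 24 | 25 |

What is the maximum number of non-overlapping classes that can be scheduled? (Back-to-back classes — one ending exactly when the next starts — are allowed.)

8

Greedy by earliest finish: after sorting by end time, pick each interval compatible with the last pick.
By end time: (3,4), (8,10), (10,12), (13,14), (14,15), (10,16), (19,20), (21,22), (24,25).
Pick (3,4); next start ≥ 4 → (8,10); next start ≥ 10 → (10,12); next start ≥ 12 → (13,14); next start ≥ 14 → (14,15); next start ≥ 15 → (19,20); next start ≥ 20 → (21,22); next start ≥ 22 → (24,25).
Selected 8 classes.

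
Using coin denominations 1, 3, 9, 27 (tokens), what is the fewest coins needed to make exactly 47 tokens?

5

Greedy: take as many of the largest coin as possible, then repeat with the remainder.
47 = 1×27 + 2×9 + 2×1
Total coins = 1 + 2 + 2 = 5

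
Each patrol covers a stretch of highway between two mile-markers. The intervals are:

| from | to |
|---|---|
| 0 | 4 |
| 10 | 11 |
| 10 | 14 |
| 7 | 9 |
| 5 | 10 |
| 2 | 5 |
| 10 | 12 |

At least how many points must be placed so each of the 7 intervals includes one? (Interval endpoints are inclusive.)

3

Sort by right endpoint; whenever an interval is uncovered, place a point at its right end.
By right end: [0,4]  [2,5]  [7,9]  [5,10]  [10,11]  [10,12]  [10,14]
[0,4] uncovered → point at 4; [7,9] uncovered → point at 9; [10,11] uncovered → point at 11.
Points: 4, 9, 11 (3 total).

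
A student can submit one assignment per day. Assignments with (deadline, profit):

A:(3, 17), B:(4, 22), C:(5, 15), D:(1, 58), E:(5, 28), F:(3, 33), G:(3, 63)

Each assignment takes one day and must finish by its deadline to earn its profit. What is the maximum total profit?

204

Sort by profit descending; place each in the latest free slot ≤ its deadline.
By profit: G(d3,63), D(d1,58), F(d3,33), E(d5,28), B(d4,22), A(d3,17), C(d5,15)
G→slot 3; D→slot 1; F→slot 2; E→slot 5; B→slot 4; A skipped; C skipped.
Profit = 58 + 33 + 63 + 22 + 28 = 204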